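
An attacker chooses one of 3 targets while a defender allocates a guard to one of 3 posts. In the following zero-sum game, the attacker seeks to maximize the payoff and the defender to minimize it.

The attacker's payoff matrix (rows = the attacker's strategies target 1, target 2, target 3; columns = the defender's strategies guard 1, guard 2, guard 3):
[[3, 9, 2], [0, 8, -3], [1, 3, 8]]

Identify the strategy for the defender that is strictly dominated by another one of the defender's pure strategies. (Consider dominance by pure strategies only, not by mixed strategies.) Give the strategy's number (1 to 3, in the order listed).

The defender prefers columns that give the attacker less. Compare guard 2 with guard 1: 3 < 9, 0 < 8, 1 < 3.
So guard 1 strictly dominates guard 2 for the defender; guard 2 is strictly dominated.

2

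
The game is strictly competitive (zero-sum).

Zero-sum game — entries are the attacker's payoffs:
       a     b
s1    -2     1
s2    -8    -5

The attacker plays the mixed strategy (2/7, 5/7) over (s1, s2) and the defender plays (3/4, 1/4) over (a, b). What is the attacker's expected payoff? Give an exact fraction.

-155/28

Against (3/4, 1/4), each row's expected payoff is s1: -5/4; s2: -29/4.
Taking the (2/7, 5/7)-weighted average: (2/7)·(-5/4) + (5/7)·(-29/4) = -155/28.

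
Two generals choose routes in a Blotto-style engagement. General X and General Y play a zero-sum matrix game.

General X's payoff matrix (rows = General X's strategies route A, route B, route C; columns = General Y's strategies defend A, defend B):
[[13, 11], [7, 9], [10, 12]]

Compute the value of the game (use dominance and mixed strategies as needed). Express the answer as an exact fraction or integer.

23/2

Row route B is strictly dominated by row route C, so General X never plays it.
The remaining 2×2 game on (route A, route C) × (defend A, defend B) has no saddle point. Let General X play route A with probability p; indifference gives 13p + 10(1−p) = 11p + 12(1−p), so p = 1/2.
Similarly General Y's optimal q on defend A is 1/4, and the value is 13·(1/4) + (11)·(3/4) = 23/2.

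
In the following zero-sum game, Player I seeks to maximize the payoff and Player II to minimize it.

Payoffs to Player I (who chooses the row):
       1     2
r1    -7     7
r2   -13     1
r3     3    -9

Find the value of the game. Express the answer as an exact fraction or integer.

Row r2 is strictly dominated by row r1, so Player I never plays it.
The remaining 2×2 game on (r1, r3) × (1, 2) has no saddle point. Let Player I play r1 with probability p; indifference gives −7p + 3(1−p) = 7p − 9(1−p), so p = 6/13.
Similarly Player II's optimal q on 1 is 8/13, and the value is -7·(8/13) + (7)·(5/13) = -21/13.

-21/13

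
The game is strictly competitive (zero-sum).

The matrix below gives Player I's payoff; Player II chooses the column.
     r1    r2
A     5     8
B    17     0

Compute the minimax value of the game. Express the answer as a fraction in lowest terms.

34/5

Row minima are 5 and 0, so Player I's maximin is 5; column maxima are 17 and 8, so Player II's minimax is 8. These differ, so the equilibrium is in mixed strategies.
Let Player I play A with probability p. Player II is indifferent when 5p + 17(1−p) = 8p, giving p = 17/20.
Let Player II play r1 with probability q. Player I is indifferent when 5q + 8(1−q) = 17q, giving q = 2/5.
The value is 5·(2/5) + (8)·(3/5) = 34/5.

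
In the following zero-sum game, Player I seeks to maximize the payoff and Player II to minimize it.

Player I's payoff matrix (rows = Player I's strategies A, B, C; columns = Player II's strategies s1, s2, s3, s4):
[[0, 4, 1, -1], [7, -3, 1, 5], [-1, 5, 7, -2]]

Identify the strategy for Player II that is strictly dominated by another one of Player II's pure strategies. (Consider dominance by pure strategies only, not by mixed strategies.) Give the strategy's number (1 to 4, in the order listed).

1

Player II prefers columns that give Player I less. Compare s1 with s4: -1 < 0, 5 < 7, -2 < -1.
So s4 strictly dominates s1 for Player II; s1 is strictly dominated.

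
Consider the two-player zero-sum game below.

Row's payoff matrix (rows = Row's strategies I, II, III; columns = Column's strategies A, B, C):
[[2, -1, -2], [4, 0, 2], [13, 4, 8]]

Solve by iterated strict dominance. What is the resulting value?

Column A is strictly dominated by B for Column (-1<2, 0<4, 4<13); eliminate A.
Row I is strictly dominated by row II (0>-1, 2>-2); eliminate I.
Row II is strictly dominated by row III (4>0, 8>2); eliminate II.
Column C is strictly dominated by B for Column (4<8); eliminate C.
Only (III, B) remains, with payoff 4.

4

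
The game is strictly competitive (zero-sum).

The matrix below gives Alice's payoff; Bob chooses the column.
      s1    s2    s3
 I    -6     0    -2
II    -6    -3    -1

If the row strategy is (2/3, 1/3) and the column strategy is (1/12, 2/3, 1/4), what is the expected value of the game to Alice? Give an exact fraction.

-19/12

Against (1/12, 2/3, 1/4), each row's expected payoff is I: -1; II: -11/4.
Taking the (2/3, 1/3)-weighted average: (2/3)·(-1) + (1/3)·(-11/4) = -19/12.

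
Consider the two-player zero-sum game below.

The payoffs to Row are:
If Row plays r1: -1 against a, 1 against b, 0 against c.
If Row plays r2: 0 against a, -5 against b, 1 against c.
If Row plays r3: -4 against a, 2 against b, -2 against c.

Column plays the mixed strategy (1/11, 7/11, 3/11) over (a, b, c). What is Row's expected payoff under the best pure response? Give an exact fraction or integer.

6/11

r1: (-1)·(1/11) + (1)·(7/11) + (0)·(3/11) = 6/11.
r2: (0)·(1/11) + (-5)·(7/11) + (1)·(3/11) = -32/11.
r3: (-4)·(1/11) + (2)·(7/11) + (-2)·(3/11) = 4/11.
The best pure response is r1 with expected payoff 6/11.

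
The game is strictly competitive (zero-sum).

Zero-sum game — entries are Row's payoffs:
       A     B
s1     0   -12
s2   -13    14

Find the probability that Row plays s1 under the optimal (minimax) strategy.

Row minima are -12 and -13, so Row's maximin is -12; column maxima are 0 and 14, so Column's minimax is 0. These differ, so the equilibrium is in mixed strategies.
Let Row play s1 with probability p. Column is indifferent when −13(1−p) = −12p + 14(1−p), giving p = 9/13.

9/13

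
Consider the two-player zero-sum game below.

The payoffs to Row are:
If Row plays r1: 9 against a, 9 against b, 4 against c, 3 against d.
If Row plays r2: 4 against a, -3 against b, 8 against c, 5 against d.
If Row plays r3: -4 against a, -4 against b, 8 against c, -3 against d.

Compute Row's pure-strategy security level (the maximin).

The worst-case payoff for each row is r1: 3, r2: -3, r3: -4.
The best of these is 3.

3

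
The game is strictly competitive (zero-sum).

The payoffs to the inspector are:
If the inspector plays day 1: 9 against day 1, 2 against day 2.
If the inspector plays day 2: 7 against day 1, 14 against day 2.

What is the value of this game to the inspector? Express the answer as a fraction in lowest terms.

Row minima are 2 and 7, so the inspector's maximin is 7; column maxima are 9 and 14, so the inspectee's minimax is 9. These differ, so the equilibrium is in mixed strategies.
Let the inspector play day 1 with probability p. The inspectee is indifferent when 9p + 7(1−p) = 2p + 14(1−p), giving p = 1/2.
Let the inspectee play day 1 with probability q. The inspector is indifferent when 9q + 2(1−q) = 7q + 14(1−q), giving q = 6/7.
The value is 9·(6/7) + (2)·(1/7) = 8.

8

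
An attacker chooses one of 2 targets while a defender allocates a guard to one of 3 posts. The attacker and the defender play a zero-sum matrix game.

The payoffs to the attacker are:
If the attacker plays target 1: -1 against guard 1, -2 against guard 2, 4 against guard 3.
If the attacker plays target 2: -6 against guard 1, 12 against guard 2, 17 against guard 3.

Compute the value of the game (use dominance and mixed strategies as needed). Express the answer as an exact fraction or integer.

-24/19

Column guard 3 is strictly dominated by guard 2 for the defender (it gives the attacker more in every row).
The remaining 2×2 game on (target 1, target 2) × (guard 1, guard 2) has no saddle point. Let the attacker play target 1 with probability p; indifference gives −p − 6(1−p) = −2p + 12(1−p), so p = 18/19.
Similarly the defender's optimal q on guard 1 is 14/19, and the value is -1·(14/19) + (-2)·(5/19) = -24/19.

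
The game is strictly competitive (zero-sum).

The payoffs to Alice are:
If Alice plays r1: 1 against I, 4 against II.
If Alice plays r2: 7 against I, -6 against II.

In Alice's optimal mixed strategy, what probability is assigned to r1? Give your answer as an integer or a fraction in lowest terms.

Row minima are 1 and -6, so Alice's maximin is 1; column maxima are 7 and 4, so Bob's minimax is 4. These differ, so the equilibrium is in mixed strategies.
Let Alice play r1 with probability p. Bob is indifferent when p + 7(1−p) = 4p − 6(1−p), giving p = 13/16.

13/16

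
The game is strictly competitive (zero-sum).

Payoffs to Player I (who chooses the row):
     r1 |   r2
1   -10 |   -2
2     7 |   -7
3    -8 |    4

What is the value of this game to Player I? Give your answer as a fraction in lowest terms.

-14/13

Row 1 is strictly dominated by row 3, so Player I never plays it.
The remaining 2×2 game on (2, 3) × (r1, r2) has no saddle point. Let Player I play 2 with probability p; indifference gives 7p − 8(1−p) = −7p + 4(1−p), so p = 6/13.
Similarly Player II's optimal q on r1 is 11/26, and the value is 7·(11/26) + (-7)·(15/26) = -14/13.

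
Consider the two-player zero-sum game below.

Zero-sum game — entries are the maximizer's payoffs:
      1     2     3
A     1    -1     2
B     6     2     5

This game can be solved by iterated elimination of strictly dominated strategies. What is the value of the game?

Column 3 is strictly dominated by 2 for the minimizer (-1<2, 2<5); eliminate 3.
Column 1 is strictly dominated by 2 for the minimizer (-1<1, 2<6); eliminate 1.
Row A is strictly dominated by row B (2>-1); eliminate A.
Only (B, 2) remains, with payoff 2.

2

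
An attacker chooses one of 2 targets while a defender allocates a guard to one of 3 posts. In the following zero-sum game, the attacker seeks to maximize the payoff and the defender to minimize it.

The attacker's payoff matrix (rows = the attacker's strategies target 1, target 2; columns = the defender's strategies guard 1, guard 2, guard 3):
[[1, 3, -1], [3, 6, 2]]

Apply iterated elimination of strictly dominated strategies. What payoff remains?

Column guard 1 is strictly dominated by guard 3 for the defender (-1<1, 2<3); eliminate guard 1.
Column guard 2 is strictly dominated by guard 3 for the defender (-1<3, 2<6); eliminate guard 2.
Row target 1 is strictly dominated by row target 2 (2>-1); eliminate target 1.
Only (target 2, guard 3) remains, with payoff 2.

2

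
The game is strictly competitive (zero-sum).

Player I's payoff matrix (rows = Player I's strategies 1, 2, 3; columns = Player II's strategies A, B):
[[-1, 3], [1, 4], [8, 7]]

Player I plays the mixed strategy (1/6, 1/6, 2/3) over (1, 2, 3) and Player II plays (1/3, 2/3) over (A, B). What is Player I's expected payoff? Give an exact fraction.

Against (1/3, 2/3), each row's expected payoff is 1: 5/3; 2: 3; 3: 22/3.
Taking the (1/6, 1/6, 2/3)-weighted average: (1/6)·(5/3) + (1/6)·(3) + (2/3)·(22/3) = 17/3.

17/3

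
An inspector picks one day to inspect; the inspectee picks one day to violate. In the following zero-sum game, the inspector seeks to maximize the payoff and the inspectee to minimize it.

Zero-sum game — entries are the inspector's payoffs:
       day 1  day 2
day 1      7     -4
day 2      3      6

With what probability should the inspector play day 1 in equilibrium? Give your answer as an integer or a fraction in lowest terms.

Row minima are -4 and 3, so the inspector's maximin is 3; column maxima are 7 and 6, so the inspectee's minimax is 6. These differ, so the equilibrium is in mixed strategies.
Let the inspector play day 1 with probability p. The inspectee is indifferent when 7p + 3(1−p) = −4p + 6(1−p), giving p = 3/14.

3/14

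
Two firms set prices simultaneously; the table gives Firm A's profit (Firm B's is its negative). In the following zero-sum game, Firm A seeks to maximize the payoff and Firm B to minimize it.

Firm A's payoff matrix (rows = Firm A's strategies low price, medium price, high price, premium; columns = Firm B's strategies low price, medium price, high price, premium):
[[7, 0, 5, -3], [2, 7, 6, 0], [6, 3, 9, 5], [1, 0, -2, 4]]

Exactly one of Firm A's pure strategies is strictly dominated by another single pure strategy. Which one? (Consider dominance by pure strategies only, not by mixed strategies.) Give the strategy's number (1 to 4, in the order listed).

Compare premium with high price: 6 > 1, 3 > 0, 9 > -2, 5 > 4.
So high price strictly dominates premium for Firm A; premium is strictly dominated.

4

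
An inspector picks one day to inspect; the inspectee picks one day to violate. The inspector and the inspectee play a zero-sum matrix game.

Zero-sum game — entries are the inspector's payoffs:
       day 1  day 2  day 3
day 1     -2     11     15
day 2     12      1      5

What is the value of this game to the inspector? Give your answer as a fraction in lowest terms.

67/12

Column day 3 is strictly dominated by day 2 for the inspectee (it gives the inspector more in every row).
The remaining 2×2 game on (day 1, day 2) × (day 1, day 2) has no saddle point. Let the inspector play day 1 with probability p; indifference gives −2p + 12(1−p) = 11p + (1−p), so p = 11/24.
Similarly the inspectee's optimal q on day 1 is 5/12, and the value is -2·(5/12) + (11)·(7/12) = 67/12.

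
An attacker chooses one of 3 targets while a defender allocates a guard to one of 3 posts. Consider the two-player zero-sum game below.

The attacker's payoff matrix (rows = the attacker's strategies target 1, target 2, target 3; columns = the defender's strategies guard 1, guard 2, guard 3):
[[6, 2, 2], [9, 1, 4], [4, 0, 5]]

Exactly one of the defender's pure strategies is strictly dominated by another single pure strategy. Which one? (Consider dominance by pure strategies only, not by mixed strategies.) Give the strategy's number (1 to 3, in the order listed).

The defender prefers columns that give the attacker less. Compare guard 1 with guard 2: 2 < 6, 1 < 9, 0 < 4.
So guard 2 strictly dominates guard 1 for the defender; guard 1 is strictly dominated.

1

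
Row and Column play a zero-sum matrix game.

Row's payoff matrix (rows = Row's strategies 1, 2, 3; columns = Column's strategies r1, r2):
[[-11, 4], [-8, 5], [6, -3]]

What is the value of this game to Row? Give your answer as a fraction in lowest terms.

Row 1 is strictly dominated by row 2, so Row never plays it.
The remaining 2×2 game on (2, 3) × (r1, r2) has no saddle point. Let Row play 2 with probability p; indifference gives −8p + 6(1−p) = 5p − 3(1−p), so p = 9/22.
Similarly Column's optimal q on r1 is 4/11, and the value is -8·(4/11) + (5)·(7/11) = 3/11.

3/11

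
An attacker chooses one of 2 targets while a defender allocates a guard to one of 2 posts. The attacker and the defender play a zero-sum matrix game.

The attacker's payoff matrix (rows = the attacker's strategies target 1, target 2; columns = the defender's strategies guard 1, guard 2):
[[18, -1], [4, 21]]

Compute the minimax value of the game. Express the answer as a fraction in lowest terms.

Row minima are -1 and 4, so the attacker's maximin is 4; column maxima are 18 and 21, so the defender's minimax is 18. These differ, so the equilibrium is in mixed strategies.
Let the attacker play target 1 with probability p. The defender is indifferent when 18p + 4(1−p) = −p + 21(1−p), giving p = 17/36.
Let the defender play guard 1 with probability q. The attacker is indifferent when 18q − (1−q) = 4q + 21(1−q), giving q = 11/18.
The value is 18·(11/18) + (-1)·(7/18) = 191/18.

191/18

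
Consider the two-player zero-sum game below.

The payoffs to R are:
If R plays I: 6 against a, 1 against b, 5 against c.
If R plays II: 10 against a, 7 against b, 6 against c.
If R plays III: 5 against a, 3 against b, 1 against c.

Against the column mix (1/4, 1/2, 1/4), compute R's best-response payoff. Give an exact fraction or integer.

15/2

I: (6)·(1/4) + (1)·(1/2) + (5)·(1/4) = 13/4.
II: (10)·(1/4) + (7)·(1/2) + (6)·(1/4) = 15/2.
III: (5)·(1/4) + (3)·(1/2) + (1)·(1/4) = 3.
The best pure response is II with expected payoff 15/2.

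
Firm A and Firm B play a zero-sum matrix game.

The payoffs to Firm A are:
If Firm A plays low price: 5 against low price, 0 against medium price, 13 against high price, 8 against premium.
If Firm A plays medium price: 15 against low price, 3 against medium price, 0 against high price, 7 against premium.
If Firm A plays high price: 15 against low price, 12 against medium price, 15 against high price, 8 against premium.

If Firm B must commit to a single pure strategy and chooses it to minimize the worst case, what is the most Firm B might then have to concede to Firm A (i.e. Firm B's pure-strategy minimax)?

The worst case (largest entry) in each column is low price: 15, medium price: 12, high price: 15, premium: 8.
The best (smallest) of these is 8.

8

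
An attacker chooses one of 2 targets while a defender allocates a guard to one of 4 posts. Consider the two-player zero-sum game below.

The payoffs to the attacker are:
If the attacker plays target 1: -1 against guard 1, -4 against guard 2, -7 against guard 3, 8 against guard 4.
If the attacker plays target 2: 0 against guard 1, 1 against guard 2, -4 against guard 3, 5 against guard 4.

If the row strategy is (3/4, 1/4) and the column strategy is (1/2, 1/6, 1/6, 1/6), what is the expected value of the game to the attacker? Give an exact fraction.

Against (1/2, 1/6, 1/6, 1/6), each row's expected payoff is target 1: -1; target 2: 1/3.
Taking the (3/4, 1/4)-weighted average: (3/4)·(-1) + (1/4)·(1/3) = -2/3.

-2/3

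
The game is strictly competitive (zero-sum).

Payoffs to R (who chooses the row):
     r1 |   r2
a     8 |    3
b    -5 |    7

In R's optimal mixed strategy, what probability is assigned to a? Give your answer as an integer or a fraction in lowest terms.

Row minima are 3 and -5, so R's maximin is 3; column maxima are 8 and 7, so C's minimax is 7. These differ, so the equilibrium is in mixed strategies.
Let R play a with probability p. C is indifferent when 8p − 5(1−p) = 3p + 7(1−p), giving p = 12/17.

12/17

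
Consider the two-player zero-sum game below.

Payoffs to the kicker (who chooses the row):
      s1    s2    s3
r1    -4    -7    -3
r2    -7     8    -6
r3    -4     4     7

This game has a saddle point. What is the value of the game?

Row minima: -7, -7, -4 → the kicker's maximin is -4.
Column maxima: -4, 8, 7 → the goalkeeper's minimax is -4.
They coincide at (r3, s1), so the value is -4.

-4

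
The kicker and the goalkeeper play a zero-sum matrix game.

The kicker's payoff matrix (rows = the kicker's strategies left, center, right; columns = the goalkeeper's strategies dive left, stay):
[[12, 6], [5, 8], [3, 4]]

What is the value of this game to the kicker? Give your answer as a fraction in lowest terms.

22/3

Row right is strictly dominated by row center, so the kicker never plays it.
The remaining 2×2 game on (left, center) × (dive left, stay) has no saddle point. Let the kicker play left with probability p; indifference gives 12p + 5(1−p) = 6p + 8(1−p), so p = 1/3.
Similarly the goalkeeper's optimal q on dive left is 2/9, and the value is 12·(2/9) + (6)·(7/9) = 22/3.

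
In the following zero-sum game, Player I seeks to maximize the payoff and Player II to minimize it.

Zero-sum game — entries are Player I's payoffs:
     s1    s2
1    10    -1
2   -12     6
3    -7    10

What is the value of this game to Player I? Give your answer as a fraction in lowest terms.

Row 2 is strictly dominated by row 3, so Player I never plays it.
The remaining 2×2 game on (1, 3) × (s1, s2) has no saddle point. Let Player I play 1 with probability p; indifference gives 10p − 7(1−p) = −p + 10(1−p), so p = 17/28.
Similarly Player II's optimal q on s1 is 11/28, and the value is 10·(11/28) + (-1)·(17/28) = 93/28.

93/28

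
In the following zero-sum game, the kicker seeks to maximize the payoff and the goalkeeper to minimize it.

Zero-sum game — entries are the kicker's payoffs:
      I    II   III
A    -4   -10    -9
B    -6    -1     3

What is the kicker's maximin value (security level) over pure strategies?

The worst-case payoff for each row is A: -10, B: -6.
The best of these is -6.

-6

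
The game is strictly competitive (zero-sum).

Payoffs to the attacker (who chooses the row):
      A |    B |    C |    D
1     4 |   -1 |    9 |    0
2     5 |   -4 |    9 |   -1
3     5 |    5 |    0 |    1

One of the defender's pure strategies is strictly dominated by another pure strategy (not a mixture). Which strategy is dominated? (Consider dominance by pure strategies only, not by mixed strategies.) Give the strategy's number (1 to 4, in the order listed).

1

The defender prefers columns that give the attacker less. Compare A with D: 0 < 4, -1 < 5, 1 < 5.
So D strictly dominates A for the defender; A is strictly dominated.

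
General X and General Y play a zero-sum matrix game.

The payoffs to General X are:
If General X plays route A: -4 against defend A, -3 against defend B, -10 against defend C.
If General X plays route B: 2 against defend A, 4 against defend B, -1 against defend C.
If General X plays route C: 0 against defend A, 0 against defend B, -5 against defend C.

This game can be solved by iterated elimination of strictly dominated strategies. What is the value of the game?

Row route C is strictly dominated by row route B (2>0, 4>0, -1>-5); eliminate route C.
Column defend A is strictly dominated by defend C for General Y (-10<-4, -1<2); eliminate defend A.
Column defend B is strictly dominated by defend C for General Y (-10<-3, -1<4); eliminate defend B.
Row route A is strictly dominated by row route B (-1>-10); eliminate route A.
Only (route B, defend C) remains, with payoff -1.

-1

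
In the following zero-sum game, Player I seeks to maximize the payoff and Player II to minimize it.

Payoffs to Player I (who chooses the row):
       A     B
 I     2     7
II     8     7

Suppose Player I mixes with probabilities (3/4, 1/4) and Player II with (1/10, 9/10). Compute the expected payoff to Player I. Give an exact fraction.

133/20

Against (1/10, 9/10), each row's expected payoff is I: 13/2; II: 71/10.
Taking the (3/4, 1/4)-weighted average: (3/4)·(13/2) + (1/4)·(71/10) = 133/20.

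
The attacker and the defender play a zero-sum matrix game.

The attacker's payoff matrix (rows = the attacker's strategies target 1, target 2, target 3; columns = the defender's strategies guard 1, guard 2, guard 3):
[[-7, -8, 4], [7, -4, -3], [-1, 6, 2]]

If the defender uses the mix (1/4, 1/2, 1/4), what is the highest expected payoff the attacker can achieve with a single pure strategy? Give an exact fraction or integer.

13/4

target 1: (-7)·(1/4) + (-8)·(1/2) + (4)·(1/4) = -19/4.
target 2: (7)·(1/4) + (-4)·(1/2) + (-3)·(1/4) = -1.
target 3: (-1)·(1/4) + (6)·(1/2) + (2)·(1/4) = 13/4.
The best pure response is target 3 with expected payoff 13/4.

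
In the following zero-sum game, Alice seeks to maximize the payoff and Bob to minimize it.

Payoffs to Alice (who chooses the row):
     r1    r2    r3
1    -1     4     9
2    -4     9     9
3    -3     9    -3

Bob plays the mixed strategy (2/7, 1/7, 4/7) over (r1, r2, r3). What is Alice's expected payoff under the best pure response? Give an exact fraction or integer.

1: (-1)·(2/7) + (4)·(1/7) + (9)·(4/7) = 38/7.
2: (-4)·(2/7) + (9)·(1/7) + (9)·(4/7) = 37/7.
3: (-3)·(2/7) + (9)·(1/7) + (-3)·(4/7) = -9/7.
The best pure response is 1 with expected payoff 38/7.

38/7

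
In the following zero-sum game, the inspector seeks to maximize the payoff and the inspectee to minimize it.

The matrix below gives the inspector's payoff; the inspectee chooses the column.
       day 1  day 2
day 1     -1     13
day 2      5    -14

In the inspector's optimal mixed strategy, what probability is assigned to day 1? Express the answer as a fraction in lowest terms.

Row minima are -1 and -14, so the inspector's maximin is -1; column maxima are 5 and 13, so the inspectee's minimax is 5. These differ, so the equilibrium is in mixed strategies.
Let the inspector play day 1 with probability p. The inspectee is indifferent when −p + 5(1−p) = 13p − 14(1−p), giving p = 19/33.

19/33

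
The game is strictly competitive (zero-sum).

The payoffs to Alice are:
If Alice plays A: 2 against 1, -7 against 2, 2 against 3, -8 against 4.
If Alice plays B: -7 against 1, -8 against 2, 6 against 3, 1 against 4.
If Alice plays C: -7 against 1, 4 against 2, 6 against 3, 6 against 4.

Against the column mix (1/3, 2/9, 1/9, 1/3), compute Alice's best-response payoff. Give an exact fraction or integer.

11/9

A: (2)·(1/3) + (-7)·(2/9) + (2)·(1/9) + (-8)·(1/3) = -10/3.
B: (-7)·(1/3) + (-8)·(2/9) + (6)·(1/9) + (1)·(1/3) = -28/9.
C: (-7)·(1/3) + (4)·(2/9) + (6)·(1/9) + (6)·(1/3) = 11/9.
The best pure response is C with expected payoff 11/9.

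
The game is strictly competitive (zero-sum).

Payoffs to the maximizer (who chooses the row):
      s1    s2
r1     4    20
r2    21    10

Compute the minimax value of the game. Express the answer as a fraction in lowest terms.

Row minima are 4 and 10, so the maximizer's maximin is 10; column maxima are 21 and 20, so the minimizer's minimax is 20. These differ, so the equilibrium is in mixed strategies.
Let the maximizer play r1 with probability p. The minimizer is indifferent when 4p + 21(1−p) = 20p + 10(1−p), giving p = 11/27.
Let the minimizer play s1 with probability q. The maximizer is indifferent when 4q + 20(1−q) = 21q + 10(1−q), giving q = 10/27.
The value is 4·(10/27) + (20)·(17/27) = 380/27.

380/27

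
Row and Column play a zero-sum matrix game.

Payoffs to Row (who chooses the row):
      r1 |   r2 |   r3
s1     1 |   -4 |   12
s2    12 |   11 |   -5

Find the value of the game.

7/2

Column r1 is strictly dominated by r2 for Column (it gives Row more in every row).
The remaining 2×2 game on (s1, s2) × (r2, r3) has no saddle point. Let Row play s1 with probability p; indifference gives −4p + 11(1−p) = 12p − 5(1−p), so p = 1/2.
Similarly Column's optimal q on r2 is 17/32, and the value is -4·(17/32) + (12)·(15/32) = 7/2.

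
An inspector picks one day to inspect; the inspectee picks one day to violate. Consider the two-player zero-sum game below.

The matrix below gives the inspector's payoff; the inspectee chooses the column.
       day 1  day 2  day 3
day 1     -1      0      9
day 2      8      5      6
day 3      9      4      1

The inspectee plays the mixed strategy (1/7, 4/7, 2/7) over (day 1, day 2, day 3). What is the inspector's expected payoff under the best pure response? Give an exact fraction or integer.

40/7

day 1: (-1)·(1/7) + (0)·(4/7) + (9)·(2/7) = 17/7.
day 2: (8)·(1/7) + (5)·(4/7) + (6)·(2/7) = 40/7.
day 3: (9)·(1/7) + (4)·(4/7) + (1)·(2/7) = 27/7.
The best pure response is day 2 with expected payoff 40/7.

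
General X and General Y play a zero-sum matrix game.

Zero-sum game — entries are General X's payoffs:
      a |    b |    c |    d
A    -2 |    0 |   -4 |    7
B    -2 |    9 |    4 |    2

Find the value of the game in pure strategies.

Row minima: -4, -2 → General X's maximin is -2.
Column maxima: -2, 9, 4, 7 → General Y's minimax is -2.
They coincide at (B, a), so the value is -2.

-2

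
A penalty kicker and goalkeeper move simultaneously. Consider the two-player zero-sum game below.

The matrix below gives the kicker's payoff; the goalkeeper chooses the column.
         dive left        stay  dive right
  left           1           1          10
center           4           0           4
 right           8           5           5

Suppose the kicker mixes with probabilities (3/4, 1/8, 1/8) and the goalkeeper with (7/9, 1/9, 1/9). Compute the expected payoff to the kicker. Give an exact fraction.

Against (7/9, 1/9, 1/9), each row's expected payoff is left: 2; center: 32/9; right: 22/3.
Taking the (3/4, 1/8, 1/8)-weighted average: (3/4)·(2) + (1/8)·(32/9) + (1/8)·(22/3) = 103/36.

103/36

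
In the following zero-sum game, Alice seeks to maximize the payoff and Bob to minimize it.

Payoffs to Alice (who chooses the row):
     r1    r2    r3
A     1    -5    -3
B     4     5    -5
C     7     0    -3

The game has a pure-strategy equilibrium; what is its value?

-3

Row minima: -5, -5, -3 → Alice's maximin is -3.
Column maxima: 7, 5, -3 → Bob's minimax is -3.
They coincide at (C, r3), so the value is -3.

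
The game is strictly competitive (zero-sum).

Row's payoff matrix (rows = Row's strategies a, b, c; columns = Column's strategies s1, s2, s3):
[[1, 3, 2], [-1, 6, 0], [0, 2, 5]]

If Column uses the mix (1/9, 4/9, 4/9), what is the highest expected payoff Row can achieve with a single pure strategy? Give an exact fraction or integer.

28/9

a: (1)·(1/9) + (3)·(4/9) + (2)·(4/9) = 7/3.
b: (-1)·(1/9) + (6)·(4/9) + (0)·(4/9) = 23/9.
c: (0)·(1/9) + (2)·(4/9) + (5)·(4/9) = 28/9.
The best pure response is c with expected payoff 28/9.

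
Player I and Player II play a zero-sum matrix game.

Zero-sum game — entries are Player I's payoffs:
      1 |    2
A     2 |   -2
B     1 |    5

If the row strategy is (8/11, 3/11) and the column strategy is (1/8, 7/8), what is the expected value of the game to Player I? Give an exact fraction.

Against (1/8, 7/8), each row's expected payoff is A: -3/2; B: 9/2.
Taking the (8/11, 3/11)-weighted average: (8/11)·(-3/2) + (3/11)·(9/2) = 3/22.

3/22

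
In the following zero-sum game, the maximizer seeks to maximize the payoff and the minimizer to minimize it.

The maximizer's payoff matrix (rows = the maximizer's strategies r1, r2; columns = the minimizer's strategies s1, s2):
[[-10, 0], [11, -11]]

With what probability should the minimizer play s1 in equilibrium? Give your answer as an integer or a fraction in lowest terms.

11/32

Row minima are -10 and -11, so the maximizer's maximin is -10; column maxima are 11 and 0, so the minimizer's minimax is 0. These differ, so the equilibrium is in mixed strategies.
Let the minimizer play s1 with probability q. The maximizer is indifferent when −10q = 11q − 11(1−q), giving q = 11/32.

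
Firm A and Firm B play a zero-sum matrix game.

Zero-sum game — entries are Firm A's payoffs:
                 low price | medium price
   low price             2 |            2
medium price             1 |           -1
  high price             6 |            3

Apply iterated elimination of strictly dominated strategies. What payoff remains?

Row low price is strictly dominated by row high price (6>2, 3>2); eliminate low price.
Row medium price is strictly dominated by row high price (6>1, 3>-1); eliminate medium price.
Column low price is strictly dominated by medium price for Firm B (3<6); eliminate low price.
Only (high price, medium price) remains, with payoff 3.

3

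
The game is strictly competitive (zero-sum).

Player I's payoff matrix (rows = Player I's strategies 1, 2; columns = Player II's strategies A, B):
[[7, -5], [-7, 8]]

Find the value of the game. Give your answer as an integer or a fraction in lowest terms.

Row minima are -5 and -7, so Player I's maximin is -5; column maxima are 7 and 8, so Player II's minimax is 7. These differ, so the equilibrium is in mixed strategies.
Let Player I play 1 with probability p. Player II is indifferent when 7p − 7(1−p) = −5p + 8(1−p), giving p = 5/9.
Let Player II play A with probability q. Player I is indifferent when 7q − 5(1−q) = −7q + 8(1−q), giving q = 13/27.
The value is 7·(13/27) + (-5)·(14/27) = 7/9.

7/9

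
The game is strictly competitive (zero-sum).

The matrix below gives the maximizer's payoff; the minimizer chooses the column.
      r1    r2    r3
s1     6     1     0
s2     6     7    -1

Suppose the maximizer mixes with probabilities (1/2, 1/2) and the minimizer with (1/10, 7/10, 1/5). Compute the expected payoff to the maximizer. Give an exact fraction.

Against (1/10, 7/10, 1/5), each row's expected payoff is s1: 13/10; s2: 53/10.
Taking the (1/2, 1/2)-weighted average: (1/2)·(13/10) + (1/2)·(53/10) = 33/10.

33/10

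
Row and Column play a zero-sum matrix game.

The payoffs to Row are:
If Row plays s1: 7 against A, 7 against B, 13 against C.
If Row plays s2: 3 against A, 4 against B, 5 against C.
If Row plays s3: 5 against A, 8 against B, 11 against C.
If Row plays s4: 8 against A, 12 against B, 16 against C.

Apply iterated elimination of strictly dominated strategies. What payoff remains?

Row s1 is strictly dominated by row s4 (8>7, 12>7, 16>13); eliminate s1.
Column B is strictly dominated by A for Column (3<4, 5<8, 8<12); eliminate B.
Column C is strictly dominated by A for Column (3<5, 5<11, 8<16); eliminate C.
Row s2 is strictly dominated by row s3 (5>3); eliminate s2.
Row s3 is strictly dominated by row s4 (8>5); eliminate s3.
Only (s4, A) remains, with payoff 8.

8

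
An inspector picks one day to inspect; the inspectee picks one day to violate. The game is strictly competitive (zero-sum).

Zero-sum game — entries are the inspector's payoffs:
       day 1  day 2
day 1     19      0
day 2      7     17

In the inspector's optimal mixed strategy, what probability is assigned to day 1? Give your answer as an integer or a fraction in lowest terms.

Row minima are 0 and 7, so the inspector's maximin is 7; column maxima are 19 and 17, so the inspectee's minimax is 17. These differ, so the equilibrium is in mixed strategies.
Let the inspector play day 1 with probability p. The inspectee is indifferent when 19p + 7(1−p) = 17(1−p), giving p = 10/29.

10/29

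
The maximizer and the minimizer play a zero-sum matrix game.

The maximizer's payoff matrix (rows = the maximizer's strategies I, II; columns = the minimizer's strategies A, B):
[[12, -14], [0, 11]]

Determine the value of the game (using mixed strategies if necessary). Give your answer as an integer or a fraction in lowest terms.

132/37

Row minima are -14 and 0, so the maximizer's maximin is 0; column maxima are 12 and 11, so the minimizer's minimax is 11. These differ, so the equilibrium is in mixed strategies.
Let the maximizer play I with probability p. The minimizer is indifferent when 12p = −14p + 11(1−p), giving p = 11/37.
Let the minimizer play A with probability q. The maximizer is indifferent when 12q − 14(1−q) = 11(1−q), giving q = 25/37.
The value is 12·(25/37) + (-14)·(12/37) = 132/37.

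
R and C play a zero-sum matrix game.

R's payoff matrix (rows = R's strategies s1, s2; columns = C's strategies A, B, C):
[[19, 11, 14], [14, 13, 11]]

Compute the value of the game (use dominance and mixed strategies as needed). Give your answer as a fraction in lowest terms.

Column A is strictly dominated by C for C (it gives R more in every row).
The remaining 2×2 game on (s1, s2) × (B, C) has no saddle point. Let R play s1 with probability p; indifference gives 11p + 13(1−p) = 14p + 11(1−p), so p = 2/5.
Similarly C's optimal q on B is 3/5, and the value is 11·(3/5) + (14)·(2/5) = 61/5.

61/5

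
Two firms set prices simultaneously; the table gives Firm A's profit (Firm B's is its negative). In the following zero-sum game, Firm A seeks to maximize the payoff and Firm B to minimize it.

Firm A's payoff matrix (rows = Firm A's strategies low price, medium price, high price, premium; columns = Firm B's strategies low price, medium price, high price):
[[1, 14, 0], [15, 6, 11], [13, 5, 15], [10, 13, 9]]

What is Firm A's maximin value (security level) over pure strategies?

9

The worst-case payoff for each row is low price: 0, medium price: 6, high price: 5, premium: 9.
The best of these is 9.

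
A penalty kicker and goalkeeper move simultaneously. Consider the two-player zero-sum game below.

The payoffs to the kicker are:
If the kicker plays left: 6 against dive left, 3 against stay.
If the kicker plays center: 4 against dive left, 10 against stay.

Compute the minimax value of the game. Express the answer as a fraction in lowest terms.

16/3

Row minima are 3 and 4, so the kicker's maximin is 4; column maxima are 6 and 10, so the goalkeeper's minimax is 6. These differ, so the equilibrium is in mixed strategies.
Let the kicker play left with probability p. The goalkeeper is indifferent when 6p + 4(1−p) = 3p + 10(1−p), giving p = 2/3.
Let the goalkeeper play dive left with probability q. The kicker is indifferent when 6q + 3(1−q) = 4q + 10(1−q), giving q = 7/9.
The value is 6·(7/9) + (3)·(2/9) = 16/3.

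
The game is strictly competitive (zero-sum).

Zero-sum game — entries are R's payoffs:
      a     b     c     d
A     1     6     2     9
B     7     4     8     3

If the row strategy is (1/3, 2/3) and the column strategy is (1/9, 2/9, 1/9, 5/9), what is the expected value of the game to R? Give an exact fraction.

Against (1/9, 2/9, 1/9, 5/9), each row's expected payoff is A: 20/3; B: 38/9.
Taking the (1/3, 2/3)-weighted average: (1/3)·(20/3) + (2/3)·(38/9) = 136/27.

136/27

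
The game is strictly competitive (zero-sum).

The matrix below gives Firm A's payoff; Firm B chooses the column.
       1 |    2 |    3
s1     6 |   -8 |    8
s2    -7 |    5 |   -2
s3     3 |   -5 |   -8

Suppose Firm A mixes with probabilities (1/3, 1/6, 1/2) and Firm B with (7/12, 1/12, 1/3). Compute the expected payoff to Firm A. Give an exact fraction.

Against (7/12, 1/12, 1/3), each row's expected payoff is s1: 11/2; s2: -13/3; s3: -4/3.
Taking the (1/3, 1/6, 1/2)-weighted average: (1/3)·(11/2) + (1/6)·(-13/3) + (1/2)·(-4/3) = 4/9.

4/9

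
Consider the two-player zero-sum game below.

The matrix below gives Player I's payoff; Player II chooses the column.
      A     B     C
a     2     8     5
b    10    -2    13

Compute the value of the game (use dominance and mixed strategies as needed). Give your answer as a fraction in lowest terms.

14/3

Column C is strictly dominated by A for Player II (it gives Player I more in every row).
The remaining 2×2 game on (a, b) × (A, B) has no saddle point. Let Player I play a with probability p; indifference gives 2p + 10(1−p) = 8p − 2(1−p), so p = 2/3.
Similarly Player II's optimal q on A is 5/9, and the value is 2·(5/9) + (8)·(4/9) = 14/3.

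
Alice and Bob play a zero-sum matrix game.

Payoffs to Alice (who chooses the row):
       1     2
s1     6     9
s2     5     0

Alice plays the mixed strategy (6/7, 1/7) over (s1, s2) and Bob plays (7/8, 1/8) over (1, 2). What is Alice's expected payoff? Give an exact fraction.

Against (7/8, 1/8), each row's expected payoff is s1: 51/8; s2: 35/8.
Taking the (6/7, 1/7)-weighted average: (6/7)·(51/8) + (1/7)·(35/8) = 341/56.

341/56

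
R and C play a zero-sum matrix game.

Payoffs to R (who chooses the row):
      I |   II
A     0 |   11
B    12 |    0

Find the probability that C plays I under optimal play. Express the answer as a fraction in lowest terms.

Row minima are 0 and 0, so R's maximin is 0; column maxima are 12 and 11, so C's minimax is 11. These differ, so the equilibrium is in mixed strategies.
Let C play I with probability q. R is indifferent when 11(1−q) = 12q, giving q = 11/23.

11/23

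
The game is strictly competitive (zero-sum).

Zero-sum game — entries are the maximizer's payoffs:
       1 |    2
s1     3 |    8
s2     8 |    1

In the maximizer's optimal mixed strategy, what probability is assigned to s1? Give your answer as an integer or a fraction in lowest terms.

7/12

Row minima are 3 and 1, so the maximizer's maximin is 3; column maxima are 8 and 8, so the minimizer's minimax is 8. These differ, so the equilibrium is in mixed strategies.
Let the maximizer play s1 with probability p. The minimizer is indifferent when 3p + 8(1−p) = 8p + (1−p), giving p = 7/12.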